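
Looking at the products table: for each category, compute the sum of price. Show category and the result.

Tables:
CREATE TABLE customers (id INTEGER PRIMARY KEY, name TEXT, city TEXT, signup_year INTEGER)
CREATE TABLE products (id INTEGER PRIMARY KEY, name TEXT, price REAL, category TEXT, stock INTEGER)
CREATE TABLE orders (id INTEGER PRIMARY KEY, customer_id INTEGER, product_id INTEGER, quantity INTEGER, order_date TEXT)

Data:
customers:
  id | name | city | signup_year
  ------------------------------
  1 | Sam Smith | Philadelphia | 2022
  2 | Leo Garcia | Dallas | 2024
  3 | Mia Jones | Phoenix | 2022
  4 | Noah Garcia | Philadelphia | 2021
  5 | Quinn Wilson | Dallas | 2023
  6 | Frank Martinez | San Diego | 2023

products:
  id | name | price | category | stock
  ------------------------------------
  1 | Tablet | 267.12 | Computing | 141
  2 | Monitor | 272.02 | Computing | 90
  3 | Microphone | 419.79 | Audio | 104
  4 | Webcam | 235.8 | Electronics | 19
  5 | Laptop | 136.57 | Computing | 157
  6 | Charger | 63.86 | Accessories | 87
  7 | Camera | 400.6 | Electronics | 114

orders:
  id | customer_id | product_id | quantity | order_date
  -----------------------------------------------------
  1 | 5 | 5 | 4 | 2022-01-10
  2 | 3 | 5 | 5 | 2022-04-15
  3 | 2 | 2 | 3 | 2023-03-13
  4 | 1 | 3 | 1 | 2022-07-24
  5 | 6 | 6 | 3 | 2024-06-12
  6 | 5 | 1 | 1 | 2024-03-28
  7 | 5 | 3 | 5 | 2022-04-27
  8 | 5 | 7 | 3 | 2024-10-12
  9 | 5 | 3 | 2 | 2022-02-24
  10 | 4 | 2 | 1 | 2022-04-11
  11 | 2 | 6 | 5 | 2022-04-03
SELECT category, SUM(price) AS sum_price FROM products GROUP BY category

Execution result:
category | sum_price
Accessories | 63.86
Audio | 419.79
Computing | 675.71
Electronics | 636.40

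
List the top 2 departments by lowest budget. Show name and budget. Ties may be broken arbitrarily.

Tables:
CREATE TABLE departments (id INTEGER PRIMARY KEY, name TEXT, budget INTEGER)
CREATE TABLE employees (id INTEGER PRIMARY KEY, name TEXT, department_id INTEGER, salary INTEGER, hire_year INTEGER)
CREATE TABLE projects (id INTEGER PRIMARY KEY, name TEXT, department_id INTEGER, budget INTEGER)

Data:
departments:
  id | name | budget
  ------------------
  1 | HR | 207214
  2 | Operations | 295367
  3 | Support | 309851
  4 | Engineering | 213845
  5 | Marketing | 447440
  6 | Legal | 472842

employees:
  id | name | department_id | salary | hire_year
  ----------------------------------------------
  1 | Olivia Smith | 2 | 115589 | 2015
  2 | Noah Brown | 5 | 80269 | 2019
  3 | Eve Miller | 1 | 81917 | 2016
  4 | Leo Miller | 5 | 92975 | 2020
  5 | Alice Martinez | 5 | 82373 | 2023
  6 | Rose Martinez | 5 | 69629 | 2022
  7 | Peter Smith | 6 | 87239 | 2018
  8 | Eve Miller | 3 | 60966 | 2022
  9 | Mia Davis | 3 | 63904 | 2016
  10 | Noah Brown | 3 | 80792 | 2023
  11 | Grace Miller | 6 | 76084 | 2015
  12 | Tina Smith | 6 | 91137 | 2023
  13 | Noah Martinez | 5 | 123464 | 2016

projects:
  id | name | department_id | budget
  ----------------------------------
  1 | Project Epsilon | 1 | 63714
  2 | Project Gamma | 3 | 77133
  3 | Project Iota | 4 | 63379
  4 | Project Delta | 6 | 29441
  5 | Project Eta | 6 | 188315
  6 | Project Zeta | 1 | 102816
SELECT name, budget FROM departments ORDER BY budget ASC LIMIT 2

Execution result:
name | budget
HR | 207214
Engineering | 213845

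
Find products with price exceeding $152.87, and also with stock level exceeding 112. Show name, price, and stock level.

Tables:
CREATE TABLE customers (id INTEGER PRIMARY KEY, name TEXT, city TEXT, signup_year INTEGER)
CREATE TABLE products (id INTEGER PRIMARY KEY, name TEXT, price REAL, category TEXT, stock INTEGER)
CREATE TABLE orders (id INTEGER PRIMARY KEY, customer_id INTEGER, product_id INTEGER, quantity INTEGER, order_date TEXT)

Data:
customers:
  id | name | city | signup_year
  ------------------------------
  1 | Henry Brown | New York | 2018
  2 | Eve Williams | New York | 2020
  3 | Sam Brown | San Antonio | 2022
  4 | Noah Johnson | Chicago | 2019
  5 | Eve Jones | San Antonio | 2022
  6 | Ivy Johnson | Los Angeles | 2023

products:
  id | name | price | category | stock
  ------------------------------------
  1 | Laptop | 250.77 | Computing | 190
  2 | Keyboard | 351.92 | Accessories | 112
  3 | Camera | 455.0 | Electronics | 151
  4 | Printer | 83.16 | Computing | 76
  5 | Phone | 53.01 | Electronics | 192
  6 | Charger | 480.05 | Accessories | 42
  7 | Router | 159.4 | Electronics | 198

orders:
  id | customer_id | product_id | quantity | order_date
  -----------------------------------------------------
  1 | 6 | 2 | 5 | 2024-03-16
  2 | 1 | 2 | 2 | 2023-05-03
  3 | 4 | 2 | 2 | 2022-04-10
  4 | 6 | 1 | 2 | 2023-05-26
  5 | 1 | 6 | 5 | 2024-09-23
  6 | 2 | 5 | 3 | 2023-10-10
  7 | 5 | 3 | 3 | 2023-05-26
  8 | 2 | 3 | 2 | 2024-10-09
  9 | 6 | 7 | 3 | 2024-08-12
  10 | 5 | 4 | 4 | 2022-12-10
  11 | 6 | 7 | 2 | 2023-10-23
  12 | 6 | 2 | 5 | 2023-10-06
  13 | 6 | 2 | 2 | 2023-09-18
SELECT name, price, stock FROM products WHERE price > 152.87 AND stock > 112

Execution result:
name | price | stock
Laptop | 250.77 | 190
Camera | 455.00 | 151
Router | 159.40 | 198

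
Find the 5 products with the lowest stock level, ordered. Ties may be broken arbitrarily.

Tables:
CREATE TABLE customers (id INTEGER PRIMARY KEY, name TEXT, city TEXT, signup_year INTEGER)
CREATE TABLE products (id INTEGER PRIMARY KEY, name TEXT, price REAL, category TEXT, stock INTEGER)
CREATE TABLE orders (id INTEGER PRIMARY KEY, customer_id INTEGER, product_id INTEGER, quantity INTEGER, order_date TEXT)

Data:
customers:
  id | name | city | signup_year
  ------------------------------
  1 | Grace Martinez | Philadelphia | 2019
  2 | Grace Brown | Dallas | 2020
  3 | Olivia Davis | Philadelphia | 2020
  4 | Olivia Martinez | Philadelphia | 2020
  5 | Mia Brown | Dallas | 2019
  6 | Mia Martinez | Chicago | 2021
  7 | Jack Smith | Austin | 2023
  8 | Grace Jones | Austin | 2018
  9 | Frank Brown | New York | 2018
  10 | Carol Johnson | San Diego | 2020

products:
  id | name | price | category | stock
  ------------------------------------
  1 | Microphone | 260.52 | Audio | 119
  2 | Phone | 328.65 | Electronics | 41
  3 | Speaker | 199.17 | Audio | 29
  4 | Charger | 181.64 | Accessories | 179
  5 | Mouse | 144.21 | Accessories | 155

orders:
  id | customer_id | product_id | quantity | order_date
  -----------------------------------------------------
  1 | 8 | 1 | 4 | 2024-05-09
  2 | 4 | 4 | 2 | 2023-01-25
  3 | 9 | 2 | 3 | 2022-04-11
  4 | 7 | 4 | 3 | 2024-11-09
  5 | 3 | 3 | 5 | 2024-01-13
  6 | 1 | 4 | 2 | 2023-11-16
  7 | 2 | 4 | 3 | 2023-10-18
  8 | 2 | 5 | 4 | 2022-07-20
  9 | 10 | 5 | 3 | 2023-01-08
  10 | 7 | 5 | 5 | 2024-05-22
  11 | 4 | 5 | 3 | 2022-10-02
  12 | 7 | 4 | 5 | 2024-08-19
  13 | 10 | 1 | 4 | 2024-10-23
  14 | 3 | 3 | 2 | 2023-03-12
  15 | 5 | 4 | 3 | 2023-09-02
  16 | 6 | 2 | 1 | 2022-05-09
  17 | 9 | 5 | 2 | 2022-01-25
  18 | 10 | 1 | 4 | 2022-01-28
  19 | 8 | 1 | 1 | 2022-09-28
SELECT name, stock FROM products ORDER BY stock ASC LIMIT 5

Execution result:
name | stock
Speaker | 29
Phone | 41
Microphone | 119
Mouse | 155
Charger | 179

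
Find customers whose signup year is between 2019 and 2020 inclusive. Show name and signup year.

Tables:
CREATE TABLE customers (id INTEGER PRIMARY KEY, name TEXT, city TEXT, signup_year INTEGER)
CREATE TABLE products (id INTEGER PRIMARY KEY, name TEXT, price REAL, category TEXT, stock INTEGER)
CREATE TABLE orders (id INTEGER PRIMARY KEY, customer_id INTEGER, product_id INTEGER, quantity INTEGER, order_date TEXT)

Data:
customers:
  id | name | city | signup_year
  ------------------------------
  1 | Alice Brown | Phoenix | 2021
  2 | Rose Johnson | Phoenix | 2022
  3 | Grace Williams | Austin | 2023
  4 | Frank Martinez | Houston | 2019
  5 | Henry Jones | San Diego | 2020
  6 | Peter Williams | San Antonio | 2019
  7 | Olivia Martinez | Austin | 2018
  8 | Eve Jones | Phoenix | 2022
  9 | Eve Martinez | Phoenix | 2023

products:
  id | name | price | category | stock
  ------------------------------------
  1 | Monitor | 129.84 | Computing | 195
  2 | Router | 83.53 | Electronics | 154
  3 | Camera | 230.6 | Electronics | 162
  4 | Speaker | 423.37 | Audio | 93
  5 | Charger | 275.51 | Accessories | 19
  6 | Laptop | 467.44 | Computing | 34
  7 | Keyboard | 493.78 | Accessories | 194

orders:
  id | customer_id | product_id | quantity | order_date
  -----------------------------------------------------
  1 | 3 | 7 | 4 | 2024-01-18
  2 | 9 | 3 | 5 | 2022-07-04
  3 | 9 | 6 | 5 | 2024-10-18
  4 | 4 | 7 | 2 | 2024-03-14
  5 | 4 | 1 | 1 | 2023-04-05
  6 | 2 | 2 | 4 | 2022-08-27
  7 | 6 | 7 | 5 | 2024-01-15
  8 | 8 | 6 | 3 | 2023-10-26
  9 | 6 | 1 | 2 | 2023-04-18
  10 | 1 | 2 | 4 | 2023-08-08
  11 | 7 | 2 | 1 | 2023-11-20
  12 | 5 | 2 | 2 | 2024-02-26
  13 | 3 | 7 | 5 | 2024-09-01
SELECT name, signup_year FROM customers WHERE signup_year BETWEEN 2019 AND 2020

Execution result:
name | signup_year
Frank Martinez | 2019
Henry Jones | 2020
Peter Williams | 2019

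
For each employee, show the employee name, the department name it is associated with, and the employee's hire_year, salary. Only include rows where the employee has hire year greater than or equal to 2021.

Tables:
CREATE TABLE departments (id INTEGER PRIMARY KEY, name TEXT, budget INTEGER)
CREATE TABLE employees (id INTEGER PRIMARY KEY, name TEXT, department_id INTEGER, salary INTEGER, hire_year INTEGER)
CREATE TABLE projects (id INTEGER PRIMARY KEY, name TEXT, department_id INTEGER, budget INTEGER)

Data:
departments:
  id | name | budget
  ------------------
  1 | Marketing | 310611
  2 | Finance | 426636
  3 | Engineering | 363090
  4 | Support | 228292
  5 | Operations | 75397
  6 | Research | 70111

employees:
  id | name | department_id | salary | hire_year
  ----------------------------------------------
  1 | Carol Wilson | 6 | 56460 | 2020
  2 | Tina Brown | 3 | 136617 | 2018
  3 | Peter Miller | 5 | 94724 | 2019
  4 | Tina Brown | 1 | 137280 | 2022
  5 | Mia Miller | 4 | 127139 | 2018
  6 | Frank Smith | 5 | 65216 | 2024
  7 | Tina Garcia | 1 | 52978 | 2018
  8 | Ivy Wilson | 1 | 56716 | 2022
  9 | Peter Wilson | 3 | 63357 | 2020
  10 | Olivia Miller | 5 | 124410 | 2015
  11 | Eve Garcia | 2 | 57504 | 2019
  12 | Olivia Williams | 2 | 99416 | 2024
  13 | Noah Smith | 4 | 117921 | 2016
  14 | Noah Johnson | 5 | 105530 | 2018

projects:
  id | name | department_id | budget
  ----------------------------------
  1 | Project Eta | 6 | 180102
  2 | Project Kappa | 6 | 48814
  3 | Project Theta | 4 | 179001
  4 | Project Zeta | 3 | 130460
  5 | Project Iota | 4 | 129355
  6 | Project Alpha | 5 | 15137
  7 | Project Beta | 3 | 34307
SELECT c.name, p.name AS department, c.hire_year, c.salary FROM employees c JOIN departments p ON c.department_id = p.id WHERE c.hire_year >= 2021

Execution result:
name | department | hire_year | salary
Tina Brown | Marketing | 2022 | 137280
Frank Smith | Operations | 2024 | 65216
Ivy Wilson | Marketing | 2022 | 56716
Olivia Williams | Finance | 2024 | 99416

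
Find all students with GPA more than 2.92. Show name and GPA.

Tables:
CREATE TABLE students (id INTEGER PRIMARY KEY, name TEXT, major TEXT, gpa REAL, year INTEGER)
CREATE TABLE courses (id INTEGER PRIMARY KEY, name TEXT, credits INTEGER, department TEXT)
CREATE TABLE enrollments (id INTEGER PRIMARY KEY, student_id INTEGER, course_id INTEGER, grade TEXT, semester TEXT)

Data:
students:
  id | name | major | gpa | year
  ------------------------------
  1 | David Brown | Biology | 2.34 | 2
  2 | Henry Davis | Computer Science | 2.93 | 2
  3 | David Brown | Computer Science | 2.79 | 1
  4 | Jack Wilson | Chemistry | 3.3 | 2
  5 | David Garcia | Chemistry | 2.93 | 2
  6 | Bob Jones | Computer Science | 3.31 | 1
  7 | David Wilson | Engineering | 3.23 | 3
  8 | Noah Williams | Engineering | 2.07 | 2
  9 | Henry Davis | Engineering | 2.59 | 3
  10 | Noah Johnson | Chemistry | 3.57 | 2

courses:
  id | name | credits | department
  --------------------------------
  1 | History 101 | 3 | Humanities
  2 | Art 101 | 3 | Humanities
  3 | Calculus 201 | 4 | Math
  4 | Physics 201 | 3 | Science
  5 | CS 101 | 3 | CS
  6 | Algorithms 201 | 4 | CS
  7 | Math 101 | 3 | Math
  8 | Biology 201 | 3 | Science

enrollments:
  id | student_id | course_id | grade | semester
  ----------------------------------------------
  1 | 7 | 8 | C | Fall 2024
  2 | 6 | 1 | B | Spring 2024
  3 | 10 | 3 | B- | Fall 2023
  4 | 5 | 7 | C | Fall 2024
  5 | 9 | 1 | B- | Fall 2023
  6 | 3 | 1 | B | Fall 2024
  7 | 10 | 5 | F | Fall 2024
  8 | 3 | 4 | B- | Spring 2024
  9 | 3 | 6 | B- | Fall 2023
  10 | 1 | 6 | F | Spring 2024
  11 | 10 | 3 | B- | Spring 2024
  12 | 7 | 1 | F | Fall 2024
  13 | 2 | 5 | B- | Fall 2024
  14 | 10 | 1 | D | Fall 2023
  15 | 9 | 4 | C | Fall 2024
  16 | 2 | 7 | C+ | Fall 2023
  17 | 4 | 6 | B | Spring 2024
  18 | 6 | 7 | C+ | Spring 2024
SELECT name, gpa FROM students WHERE gpa > 2.92

Execution result:
name | gpa
Henry Davis | 2.93
Jack Wilson | 3.30
David Garcia | 2.93
Bob Jones | 3.31
David Wilson | 3.23
Noah Johnson | 3.57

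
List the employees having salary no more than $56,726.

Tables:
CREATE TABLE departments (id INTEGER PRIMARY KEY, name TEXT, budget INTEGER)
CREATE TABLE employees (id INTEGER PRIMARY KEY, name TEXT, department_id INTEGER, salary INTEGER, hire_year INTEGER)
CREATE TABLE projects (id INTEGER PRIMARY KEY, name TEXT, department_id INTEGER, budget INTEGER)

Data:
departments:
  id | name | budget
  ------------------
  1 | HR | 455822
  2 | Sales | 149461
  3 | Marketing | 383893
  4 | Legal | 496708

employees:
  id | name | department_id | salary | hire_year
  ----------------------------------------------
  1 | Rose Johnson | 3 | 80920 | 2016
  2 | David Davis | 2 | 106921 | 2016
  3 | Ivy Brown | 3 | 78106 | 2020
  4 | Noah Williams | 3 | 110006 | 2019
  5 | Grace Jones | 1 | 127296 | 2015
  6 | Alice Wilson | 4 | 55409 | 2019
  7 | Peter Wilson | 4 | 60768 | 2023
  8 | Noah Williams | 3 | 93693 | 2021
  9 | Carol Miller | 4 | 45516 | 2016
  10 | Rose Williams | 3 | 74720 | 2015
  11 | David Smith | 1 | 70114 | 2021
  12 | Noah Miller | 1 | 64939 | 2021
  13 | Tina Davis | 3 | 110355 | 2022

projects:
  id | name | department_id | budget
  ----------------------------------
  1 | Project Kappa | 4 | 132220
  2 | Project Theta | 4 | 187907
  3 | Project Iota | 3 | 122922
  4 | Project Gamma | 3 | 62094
SELECT name, salary FROM employees WHERE salary <= 56726

Execution result:
name | salary
Alice Wilson | 55409
Carol Miller | 45516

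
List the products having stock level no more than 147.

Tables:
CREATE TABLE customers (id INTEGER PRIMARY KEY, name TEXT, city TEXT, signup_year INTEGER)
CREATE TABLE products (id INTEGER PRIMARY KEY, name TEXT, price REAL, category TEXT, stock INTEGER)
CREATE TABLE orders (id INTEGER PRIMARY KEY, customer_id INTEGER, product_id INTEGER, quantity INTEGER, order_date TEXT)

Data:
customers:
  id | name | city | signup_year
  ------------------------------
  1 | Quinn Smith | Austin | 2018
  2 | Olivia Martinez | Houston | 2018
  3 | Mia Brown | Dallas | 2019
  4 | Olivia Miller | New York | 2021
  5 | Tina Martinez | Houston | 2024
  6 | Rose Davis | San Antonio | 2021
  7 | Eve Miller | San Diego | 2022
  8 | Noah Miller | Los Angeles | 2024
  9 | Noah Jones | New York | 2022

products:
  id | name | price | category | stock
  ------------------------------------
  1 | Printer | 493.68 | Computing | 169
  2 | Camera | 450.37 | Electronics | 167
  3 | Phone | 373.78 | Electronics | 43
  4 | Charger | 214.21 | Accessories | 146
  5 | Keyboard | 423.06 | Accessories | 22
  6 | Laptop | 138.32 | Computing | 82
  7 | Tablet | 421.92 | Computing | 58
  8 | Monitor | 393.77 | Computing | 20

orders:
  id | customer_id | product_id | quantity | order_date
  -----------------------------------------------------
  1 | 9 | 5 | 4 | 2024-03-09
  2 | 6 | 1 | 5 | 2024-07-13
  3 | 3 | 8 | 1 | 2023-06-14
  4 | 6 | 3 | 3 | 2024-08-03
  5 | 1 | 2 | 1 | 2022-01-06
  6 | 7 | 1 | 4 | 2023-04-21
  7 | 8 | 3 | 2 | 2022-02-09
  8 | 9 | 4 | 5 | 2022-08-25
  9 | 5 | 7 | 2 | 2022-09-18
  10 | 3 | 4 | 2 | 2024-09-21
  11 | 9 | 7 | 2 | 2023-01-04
SELECT name, stock FROM products WHERE stock <= 147

Execution result:
name | stock
Phone | 43
Charger | 146
Keyboard | 22
Laptop | 82
Tablet | 58
Monitor | 20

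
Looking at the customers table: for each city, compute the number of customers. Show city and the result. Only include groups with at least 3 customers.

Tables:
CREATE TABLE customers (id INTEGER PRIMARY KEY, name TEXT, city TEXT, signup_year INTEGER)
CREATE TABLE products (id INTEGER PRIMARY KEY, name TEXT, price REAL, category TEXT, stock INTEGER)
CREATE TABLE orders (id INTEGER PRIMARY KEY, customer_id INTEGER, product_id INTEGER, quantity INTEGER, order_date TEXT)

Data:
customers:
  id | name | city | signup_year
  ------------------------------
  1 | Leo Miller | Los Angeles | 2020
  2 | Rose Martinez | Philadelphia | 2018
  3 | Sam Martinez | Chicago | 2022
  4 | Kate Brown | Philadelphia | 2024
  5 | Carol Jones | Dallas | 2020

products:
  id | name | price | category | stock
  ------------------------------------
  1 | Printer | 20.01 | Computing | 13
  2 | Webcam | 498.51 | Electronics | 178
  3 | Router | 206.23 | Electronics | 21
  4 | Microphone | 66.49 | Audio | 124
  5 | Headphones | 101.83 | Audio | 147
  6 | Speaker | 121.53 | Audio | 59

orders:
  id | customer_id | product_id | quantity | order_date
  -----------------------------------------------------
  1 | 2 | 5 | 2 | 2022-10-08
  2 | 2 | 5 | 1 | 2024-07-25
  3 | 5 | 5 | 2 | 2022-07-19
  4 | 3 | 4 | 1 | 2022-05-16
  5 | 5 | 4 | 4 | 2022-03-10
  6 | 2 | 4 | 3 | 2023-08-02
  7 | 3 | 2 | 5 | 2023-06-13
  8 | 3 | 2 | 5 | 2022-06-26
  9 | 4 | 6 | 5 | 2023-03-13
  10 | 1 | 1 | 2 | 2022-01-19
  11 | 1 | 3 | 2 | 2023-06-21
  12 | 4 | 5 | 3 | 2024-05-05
SELECT city, COUNT(*) AS n FROM customers GROUP BY city HAVING COUNT(*) >= 3

Execution result:
(no rows)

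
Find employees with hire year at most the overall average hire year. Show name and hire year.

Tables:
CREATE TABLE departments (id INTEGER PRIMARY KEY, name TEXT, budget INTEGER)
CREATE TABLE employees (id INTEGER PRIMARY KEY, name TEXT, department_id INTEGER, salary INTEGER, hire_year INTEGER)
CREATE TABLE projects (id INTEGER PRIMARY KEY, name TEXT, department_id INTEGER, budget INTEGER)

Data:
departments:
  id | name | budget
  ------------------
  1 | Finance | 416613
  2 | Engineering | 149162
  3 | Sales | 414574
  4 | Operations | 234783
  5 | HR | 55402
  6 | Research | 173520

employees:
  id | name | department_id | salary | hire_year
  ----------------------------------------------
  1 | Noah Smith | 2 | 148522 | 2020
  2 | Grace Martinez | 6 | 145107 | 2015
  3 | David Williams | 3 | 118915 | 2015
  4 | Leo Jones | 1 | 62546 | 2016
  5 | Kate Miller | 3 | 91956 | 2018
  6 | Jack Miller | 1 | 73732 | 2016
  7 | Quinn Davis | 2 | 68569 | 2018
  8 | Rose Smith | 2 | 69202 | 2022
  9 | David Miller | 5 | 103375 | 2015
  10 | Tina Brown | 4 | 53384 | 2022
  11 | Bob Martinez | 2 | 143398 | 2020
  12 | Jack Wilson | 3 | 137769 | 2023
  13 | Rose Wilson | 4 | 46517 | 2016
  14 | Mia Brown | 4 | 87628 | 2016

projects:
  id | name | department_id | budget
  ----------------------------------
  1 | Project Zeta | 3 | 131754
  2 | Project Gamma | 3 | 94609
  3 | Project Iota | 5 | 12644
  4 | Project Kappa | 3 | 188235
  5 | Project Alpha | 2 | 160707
SELECT name, hire_year FROM employees WHERE hire_year <= (SELECT AVG(hire_year) FROM employees)

Execution result:
name | hire_year
Grace Martinez | 2015
David Williams | 2015
Leo Jones | 2016
Kate Miller | 2018
Jack Miller | 2016
Quinn Davis | 2018
David Miller | 2015
Rose Wilson | 2016
Mia Brown | 2016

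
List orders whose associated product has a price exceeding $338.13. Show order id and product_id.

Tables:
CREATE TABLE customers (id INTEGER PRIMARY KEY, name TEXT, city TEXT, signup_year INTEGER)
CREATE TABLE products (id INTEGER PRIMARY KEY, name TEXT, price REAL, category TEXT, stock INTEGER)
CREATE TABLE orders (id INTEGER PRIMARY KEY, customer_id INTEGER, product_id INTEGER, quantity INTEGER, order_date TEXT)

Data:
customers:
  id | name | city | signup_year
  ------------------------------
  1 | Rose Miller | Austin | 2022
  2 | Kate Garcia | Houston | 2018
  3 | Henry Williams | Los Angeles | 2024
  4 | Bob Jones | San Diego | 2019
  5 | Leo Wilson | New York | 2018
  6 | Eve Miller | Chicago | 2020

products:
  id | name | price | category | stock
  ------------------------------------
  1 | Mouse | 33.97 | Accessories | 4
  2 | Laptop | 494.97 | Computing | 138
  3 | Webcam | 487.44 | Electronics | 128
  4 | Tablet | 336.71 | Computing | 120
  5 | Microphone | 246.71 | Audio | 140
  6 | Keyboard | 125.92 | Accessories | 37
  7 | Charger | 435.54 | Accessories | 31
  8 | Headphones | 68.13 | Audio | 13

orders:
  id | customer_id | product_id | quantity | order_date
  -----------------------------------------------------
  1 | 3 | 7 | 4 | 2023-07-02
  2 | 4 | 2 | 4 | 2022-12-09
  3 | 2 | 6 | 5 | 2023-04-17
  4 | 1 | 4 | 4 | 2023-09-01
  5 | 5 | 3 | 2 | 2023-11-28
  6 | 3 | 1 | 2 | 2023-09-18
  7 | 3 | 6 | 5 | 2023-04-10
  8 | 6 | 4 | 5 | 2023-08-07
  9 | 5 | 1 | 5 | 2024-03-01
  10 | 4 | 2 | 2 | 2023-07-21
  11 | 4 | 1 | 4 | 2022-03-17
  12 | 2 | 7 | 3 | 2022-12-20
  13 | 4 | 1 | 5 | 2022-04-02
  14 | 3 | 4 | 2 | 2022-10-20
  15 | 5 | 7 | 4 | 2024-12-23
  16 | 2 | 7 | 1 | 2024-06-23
SELECT id, product_id FROM orders WHERE product_id IN (SELECT id FROM products WHERE price > 338.13)

Execution result:
id | product_id
1 | 7
2 | 2
5 | 3
10 | 2
12 | 7
15 | 7
16 | 7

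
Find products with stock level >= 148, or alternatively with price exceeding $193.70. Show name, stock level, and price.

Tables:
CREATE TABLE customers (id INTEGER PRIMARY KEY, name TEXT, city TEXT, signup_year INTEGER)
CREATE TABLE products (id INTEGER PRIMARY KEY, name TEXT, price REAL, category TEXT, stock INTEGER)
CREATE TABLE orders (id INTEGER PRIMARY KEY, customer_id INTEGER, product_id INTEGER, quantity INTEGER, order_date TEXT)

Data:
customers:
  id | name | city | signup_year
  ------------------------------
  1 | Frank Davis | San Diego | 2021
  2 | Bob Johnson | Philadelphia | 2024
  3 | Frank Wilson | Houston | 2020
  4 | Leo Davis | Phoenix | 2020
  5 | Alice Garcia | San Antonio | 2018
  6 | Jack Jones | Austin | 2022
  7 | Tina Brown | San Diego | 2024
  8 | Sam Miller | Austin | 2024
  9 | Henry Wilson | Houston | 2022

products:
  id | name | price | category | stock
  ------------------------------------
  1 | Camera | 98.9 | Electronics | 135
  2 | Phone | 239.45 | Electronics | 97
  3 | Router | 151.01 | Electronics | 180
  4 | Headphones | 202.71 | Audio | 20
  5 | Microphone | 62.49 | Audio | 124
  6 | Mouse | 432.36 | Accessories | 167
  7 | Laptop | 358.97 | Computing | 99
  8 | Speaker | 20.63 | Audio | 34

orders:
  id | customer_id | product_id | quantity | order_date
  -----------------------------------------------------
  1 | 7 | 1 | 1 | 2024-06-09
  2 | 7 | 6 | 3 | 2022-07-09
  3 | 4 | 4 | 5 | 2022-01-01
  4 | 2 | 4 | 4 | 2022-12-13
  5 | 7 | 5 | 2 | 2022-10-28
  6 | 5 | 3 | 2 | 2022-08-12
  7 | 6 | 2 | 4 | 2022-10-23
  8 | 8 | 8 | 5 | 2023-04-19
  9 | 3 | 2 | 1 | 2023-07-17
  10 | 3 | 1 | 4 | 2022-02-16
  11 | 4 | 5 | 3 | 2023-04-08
SELECT name, stock, price FROM products WHERE stock >= 148 OR price > 193.7

Execution result:
name | stock | price
Phone | 97 | 239.45
Router | 180 | 151.01
Headphones | 20 | 202.71
Mouse | 167 | 432.36
Laptop | 99 | 358.97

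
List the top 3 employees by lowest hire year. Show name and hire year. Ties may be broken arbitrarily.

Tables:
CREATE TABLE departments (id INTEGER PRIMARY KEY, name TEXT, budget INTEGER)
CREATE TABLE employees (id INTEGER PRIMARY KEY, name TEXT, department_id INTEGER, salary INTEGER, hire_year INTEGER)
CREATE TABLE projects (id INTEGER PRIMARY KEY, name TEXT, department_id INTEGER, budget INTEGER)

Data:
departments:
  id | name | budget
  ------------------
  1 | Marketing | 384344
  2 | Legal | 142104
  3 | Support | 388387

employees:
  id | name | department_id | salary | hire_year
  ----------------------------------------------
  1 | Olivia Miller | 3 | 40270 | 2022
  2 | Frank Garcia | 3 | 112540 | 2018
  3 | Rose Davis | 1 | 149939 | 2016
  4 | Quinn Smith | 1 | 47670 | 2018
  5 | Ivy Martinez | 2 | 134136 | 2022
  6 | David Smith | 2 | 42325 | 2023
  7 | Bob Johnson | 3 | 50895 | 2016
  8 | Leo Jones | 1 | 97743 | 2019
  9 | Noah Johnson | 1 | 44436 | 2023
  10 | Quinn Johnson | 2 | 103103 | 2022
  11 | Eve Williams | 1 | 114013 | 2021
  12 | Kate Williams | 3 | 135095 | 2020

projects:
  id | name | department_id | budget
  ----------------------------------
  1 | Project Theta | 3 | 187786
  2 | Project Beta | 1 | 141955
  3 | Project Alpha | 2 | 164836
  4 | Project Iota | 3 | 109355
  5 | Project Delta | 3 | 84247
SELECT name, hire_year FROM employees ORDER BY hire_year ASC LIMIT 3

Execution result:
name | hire_year
Rose Davis | 2016
Bob Johnson | 2016
Frank Garcia | 2018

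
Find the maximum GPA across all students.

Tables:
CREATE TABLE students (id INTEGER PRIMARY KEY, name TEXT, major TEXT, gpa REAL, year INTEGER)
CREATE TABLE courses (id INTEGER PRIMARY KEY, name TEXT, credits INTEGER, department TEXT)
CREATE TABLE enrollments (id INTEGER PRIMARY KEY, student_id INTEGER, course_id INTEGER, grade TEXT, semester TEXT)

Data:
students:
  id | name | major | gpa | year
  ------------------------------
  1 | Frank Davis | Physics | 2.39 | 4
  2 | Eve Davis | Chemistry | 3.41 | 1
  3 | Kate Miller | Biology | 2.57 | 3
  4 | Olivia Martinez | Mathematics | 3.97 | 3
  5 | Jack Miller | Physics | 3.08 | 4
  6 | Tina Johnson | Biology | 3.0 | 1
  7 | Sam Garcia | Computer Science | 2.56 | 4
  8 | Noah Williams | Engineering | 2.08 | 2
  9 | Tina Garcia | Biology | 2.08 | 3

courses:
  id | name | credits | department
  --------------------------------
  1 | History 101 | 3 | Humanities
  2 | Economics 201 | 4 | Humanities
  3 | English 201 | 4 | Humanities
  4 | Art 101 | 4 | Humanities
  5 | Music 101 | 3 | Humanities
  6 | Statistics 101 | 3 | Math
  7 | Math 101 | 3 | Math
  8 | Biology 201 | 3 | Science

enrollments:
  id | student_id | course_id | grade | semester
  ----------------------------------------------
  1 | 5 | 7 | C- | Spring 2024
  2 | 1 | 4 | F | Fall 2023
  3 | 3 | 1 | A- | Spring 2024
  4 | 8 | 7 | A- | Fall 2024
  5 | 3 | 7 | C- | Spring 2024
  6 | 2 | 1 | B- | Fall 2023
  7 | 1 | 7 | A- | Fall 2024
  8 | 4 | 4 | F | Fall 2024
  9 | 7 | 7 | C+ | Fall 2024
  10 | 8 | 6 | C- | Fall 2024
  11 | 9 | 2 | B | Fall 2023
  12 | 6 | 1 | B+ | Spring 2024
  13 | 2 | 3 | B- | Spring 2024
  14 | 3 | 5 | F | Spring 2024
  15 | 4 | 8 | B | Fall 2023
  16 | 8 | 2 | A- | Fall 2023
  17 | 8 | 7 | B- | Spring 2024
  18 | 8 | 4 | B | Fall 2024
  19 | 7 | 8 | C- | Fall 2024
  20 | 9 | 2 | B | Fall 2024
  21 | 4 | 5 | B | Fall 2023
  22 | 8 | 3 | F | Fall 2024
SELECT MAX(gpa) FROM students

Execution result:
3.97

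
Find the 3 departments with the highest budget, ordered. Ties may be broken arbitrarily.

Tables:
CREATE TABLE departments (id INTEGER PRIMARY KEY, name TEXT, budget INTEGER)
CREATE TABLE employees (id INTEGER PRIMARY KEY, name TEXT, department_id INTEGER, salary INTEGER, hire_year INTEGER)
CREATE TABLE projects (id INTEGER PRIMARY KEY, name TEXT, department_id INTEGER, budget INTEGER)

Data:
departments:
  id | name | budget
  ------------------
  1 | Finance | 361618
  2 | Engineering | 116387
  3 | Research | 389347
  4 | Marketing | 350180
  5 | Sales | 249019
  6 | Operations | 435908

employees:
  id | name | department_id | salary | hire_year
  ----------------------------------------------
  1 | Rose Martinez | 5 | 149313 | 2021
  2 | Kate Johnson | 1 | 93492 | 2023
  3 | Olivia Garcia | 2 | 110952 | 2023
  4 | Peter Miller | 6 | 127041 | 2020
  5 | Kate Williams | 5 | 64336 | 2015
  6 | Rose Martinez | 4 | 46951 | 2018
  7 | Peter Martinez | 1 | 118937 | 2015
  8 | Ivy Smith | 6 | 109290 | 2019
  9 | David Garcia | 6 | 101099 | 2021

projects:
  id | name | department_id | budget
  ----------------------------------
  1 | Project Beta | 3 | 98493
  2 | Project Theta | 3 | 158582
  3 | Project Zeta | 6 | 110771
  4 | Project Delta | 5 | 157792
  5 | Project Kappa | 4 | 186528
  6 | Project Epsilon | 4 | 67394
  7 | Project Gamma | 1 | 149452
SELECT name, budget FROM departments ORDER BY budget DESC LIMIT 3

Execution result:
name | budget
Operations | 435908
Research | 389347
Finance | 361618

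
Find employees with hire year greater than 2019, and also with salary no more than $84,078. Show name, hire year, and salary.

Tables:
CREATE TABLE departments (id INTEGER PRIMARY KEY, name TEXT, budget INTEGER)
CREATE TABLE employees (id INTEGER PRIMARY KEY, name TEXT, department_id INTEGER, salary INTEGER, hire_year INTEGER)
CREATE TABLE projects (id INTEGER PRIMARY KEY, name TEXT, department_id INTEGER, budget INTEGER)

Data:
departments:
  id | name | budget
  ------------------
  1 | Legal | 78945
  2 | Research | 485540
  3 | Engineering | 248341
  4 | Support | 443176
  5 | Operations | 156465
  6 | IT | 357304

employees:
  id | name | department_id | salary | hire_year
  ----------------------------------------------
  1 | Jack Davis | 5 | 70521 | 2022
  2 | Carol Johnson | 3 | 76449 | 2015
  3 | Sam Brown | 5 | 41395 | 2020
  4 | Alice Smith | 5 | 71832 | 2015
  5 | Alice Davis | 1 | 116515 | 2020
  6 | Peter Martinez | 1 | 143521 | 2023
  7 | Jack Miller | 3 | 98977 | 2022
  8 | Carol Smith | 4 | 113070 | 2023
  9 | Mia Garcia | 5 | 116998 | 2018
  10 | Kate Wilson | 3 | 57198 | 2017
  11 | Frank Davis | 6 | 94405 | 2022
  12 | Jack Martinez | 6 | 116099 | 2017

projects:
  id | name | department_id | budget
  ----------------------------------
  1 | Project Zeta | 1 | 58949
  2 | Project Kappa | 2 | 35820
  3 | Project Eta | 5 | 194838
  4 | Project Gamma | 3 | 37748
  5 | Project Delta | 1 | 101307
SELECT name, hire_year, salary FROM employees WHERE hire_year > 2019 AND salary <= 84078

Execution result:
name | hire_year | salary
Jack Davis | 2022 | 70521
Sam Brown | 2020 | 41395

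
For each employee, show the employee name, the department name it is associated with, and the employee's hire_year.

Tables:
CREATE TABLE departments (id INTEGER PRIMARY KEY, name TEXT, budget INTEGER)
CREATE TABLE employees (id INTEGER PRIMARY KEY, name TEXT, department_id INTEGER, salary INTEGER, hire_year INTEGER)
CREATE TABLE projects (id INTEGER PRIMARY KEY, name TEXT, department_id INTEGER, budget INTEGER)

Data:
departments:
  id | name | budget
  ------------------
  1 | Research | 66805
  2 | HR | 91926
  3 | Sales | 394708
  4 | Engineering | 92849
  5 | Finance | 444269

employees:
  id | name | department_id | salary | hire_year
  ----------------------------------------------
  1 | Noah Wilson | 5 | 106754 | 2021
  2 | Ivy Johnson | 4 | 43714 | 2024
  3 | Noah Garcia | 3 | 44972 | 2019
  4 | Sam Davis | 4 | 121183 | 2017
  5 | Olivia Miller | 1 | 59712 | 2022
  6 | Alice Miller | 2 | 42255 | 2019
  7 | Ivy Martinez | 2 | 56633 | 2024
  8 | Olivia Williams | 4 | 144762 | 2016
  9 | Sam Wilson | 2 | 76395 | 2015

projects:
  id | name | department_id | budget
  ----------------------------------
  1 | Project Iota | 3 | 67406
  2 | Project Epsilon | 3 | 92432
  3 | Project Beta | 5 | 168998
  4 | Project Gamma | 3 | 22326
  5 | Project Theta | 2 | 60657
SELECT c.name, p.name AS department, c.hire_year FROM employees c JOIN departments p ON c.department_id = p.id

Execution result:
name | department | hire_year
Noah Wilson | Finance | 2021
Ivy Johnson | Engineering | 2024
Noah Garcia | Sales | 2019
Sam Davis | Engineering | 2017
Olivia Miller | Research | 2022
Alice Miller | HR | 2019
Ivy Martinez | HR | 2024
Olivia Williams | Engineering | 2016
Sam Wilson | HR | 2015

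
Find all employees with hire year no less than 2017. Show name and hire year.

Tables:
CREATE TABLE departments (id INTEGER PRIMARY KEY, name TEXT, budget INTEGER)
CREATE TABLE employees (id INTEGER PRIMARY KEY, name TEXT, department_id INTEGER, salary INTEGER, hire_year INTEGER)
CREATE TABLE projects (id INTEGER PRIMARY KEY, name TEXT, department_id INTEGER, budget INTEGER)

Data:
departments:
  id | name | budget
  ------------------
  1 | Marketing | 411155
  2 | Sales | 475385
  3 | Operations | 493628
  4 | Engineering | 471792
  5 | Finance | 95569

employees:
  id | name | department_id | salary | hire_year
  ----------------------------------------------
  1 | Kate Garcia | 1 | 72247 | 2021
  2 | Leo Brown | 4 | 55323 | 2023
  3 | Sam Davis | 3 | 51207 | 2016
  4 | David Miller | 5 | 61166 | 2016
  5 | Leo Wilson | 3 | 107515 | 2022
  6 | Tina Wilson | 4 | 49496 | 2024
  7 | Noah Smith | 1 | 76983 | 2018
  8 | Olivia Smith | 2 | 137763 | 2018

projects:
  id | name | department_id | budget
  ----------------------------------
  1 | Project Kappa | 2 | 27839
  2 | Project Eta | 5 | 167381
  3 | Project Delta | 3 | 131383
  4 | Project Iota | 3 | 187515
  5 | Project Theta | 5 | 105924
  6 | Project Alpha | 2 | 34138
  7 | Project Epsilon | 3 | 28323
SELECT name, hire_year FROM employees WHERE hire_year >= 2017

Execution result:
name | hire_year
Kate Garcia | 2021
Leo Brown | 2023
Leo Wilson | 2022
Tina Wilson | 2024
Noah Smith | 2018
Olivia Smith | 2018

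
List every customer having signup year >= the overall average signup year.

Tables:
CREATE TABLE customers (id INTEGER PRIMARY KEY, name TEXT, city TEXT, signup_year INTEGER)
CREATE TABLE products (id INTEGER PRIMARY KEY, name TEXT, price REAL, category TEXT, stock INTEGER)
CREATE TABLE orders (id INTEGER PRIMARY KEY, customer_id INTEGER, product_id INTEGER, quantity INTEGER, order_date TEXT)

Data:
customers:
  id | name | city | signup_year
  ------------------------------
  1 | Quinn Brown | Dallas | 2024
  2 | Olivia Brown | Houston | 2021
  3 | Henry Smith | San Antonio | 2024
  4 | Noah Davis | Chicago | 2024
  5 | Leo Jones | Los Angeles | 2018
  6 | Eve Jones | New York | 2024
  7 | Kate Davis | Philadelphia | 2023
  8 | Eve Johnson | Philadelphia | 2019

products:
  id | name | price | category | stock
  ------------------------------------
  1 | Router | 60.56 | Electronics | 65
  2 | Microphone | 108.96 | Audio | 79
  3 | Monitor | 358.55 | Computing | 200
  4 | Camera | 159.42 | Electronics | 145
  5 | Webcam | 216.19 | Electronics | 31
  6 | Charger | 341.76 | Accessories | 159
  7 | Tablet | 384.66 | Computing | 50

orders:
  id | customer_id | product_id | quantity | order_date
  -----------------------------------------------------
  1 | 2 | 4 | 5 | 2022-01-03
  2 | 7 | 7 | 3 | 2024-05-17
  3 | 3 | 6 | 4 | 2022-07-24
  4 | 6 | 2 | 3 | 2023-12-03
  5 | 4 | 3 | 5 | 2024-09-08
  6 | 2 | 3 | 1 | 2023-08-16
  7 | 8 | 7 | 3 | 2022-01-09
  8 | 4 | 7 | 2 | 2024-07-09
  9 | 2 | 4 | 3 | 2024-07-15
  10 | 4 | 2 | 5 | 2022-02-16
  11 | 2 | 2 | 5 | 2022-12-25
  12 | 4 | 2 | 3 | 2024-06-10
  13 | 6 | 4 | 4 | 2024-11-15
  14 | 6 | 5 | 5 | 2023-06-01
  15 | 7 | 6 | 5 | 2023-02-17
SELECT name, signup_year FROM customers WHERE signup_year >= (SELECT AVG(signup_year) FROM customers)

Execution result:
name | signup_year
Quinn Brown | 2024
Henry Smith | 2024
Noah Davis | 2024
Eve Jones | 2024
Kate Davis | 2023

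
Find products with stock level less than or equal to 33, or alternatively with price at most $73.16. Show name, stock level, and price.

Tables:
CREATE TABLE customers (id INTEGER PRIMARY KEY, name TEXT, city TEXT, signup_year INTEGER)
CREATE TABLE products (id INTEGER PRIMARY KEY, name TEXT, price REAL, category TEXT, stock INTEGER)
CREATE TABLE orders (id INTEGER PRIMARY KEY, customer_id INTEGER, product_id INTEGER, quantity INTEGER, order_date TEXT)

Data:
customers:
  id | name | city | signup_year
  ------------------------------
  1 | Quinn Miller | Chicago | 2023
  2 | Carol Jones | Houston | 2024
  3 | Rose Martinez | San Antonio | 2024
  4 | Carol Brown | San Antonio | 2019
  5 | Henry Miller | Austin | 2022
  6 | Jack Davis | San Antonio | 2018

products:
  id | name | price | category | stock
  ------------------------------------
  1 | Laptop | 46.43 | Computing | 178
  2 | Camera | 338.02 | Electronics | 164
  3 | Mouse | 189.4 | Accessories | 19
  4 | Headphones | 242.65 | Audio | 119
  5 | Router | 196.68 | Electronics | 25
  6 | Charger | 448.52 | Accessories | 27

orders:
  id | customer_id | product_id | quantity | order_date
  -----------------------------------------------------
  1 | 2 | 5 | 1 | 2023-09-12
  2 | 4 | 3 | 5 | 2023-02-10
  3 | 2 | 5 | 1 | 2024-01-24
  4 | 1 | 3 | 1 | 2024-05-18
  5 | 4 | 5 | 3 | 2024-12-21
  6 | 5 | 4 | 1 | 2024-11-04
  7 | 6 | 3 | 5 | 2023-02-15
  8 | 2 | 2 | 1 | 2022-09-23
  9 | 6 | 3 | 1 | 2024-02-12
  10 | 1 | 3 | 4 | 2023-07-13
SELECT name, stock, price FROM products WHERE stock <= 33 OR price <= 73.16

Execution result:
name | stock | price
Laptop | 178 | 46.43
Mouse | 19 | 189.40
Router | 25 | 196.68
Charger | 27 | 448.52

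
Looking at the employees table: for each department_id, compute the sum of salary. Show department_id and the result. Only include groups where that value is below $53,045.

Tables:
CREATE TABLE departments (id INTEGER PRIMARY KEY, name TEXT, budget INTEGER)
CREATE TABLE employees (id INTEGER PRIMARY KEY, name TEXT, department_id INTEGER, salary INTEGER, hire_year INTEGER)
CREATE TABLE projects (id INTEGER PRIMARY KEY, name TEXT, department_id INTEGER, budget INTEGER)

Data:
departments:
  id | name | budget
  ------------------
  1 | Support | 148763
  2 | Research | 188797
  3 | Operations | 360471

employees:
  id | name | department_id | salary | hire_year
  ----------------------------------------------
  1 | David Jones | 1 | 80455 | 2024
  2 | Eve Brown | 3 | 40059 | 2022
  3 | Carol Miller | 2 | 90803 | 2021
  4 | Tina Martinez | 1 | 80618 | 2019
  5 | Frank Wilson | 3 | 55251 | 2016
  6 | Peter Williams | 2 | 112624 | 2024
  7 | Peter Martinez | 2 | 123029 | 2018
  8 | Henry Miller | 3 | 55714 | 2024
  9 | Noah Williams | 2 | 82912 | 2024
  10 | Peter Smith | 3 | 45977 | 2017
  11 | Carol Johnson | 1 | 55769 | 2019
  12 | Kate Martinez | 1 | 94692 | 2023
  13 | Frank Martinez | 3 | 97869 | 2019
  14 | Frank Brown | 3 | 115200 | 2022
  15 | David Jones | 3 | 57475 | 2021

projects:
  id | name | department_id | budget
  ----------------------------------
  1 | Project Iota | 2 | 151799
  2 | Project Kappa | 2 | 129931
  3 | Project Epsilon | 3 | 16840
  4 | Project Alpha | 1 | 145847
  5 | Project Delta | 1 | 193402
SELECT department_id, SUM(salary) AS sum_salary FROM employees GROUP BY department_id HAVING SUM(salary) < 53045

Execution result:
(no rows)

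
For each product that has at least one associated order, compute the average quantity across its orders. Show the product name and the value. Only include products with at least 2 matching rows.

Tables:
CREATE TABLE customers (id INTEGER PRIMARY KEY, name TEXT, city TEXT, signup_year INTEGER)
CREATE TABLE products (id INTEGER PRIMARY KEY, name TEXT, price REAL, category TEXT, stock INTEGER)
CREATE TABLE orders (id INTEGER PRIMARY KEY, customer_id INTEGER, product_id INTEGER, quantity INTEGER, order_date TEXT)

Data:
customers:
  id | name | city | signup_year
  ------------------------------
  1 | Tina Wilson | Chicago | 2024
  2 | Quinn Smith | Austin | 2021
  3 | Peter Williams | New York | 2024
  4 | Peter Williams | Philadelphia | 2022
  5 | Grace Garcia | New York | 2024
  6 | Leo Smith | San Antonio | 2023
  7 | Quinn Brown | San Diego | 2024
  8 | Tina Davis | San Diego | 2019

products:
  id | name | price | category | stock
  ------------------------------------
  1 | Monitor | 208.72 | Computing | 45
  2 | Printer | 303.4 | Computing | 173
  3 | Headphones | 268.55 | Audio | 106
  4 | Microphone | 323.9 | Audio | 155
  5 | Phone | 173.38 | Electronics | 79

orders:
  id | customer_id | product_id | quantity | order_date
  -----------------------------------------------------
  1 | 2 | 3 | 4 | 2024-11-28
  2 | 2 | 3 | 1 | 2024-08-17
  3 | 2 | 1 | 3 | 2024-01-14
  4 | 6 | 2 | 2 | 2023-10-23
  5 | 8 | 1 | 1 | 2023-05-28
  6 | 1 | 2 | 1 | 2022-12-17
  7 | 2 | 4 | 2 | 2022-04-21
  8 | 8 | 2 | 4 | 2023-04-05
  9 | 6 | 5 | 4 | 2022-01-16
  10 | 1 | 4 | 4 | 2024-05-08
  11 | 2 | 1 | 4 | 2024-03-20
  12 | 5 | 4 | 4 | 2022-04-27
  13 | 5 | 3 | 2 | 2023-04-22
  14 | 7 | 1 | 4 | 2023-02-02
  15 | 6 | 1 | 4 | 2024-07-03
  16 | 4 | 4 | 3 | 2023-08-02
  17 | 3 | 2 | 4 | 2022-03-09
SELECT p.name, AVG(c.quantity) AS avg_quantity FROM orders c JOIN products p ON c.product_id = p.id GROUP BY p.id, p.name HAVING COUNT(*) >= 2

Execution result:
name | avg_quantity
Monitor | 3.20
Printer | 2.75
Headphones | 2.33
Microphone | 3.25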